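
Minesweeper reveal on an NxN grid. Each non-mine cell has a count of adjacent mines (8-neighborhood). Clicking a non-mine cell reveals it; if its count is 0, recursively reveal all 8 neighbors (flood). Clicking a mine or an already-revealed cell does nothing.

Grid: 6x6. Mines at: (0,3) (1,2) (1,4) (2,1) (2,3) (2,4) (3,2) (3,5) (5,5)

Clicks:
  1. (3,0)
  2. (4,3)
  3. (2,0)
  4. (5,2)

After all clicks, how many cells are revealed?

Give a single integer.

Answer: 13

Derivation:
Click 1 (3,0) count=1: revealed 1 new [(3,0)] -> total=1
Click 2 (4,3) count=1: revealed 1 new [(4,3)] -> total=2
Click 3 (2,0) count=1: revealed 1 new [(2,0)] -> total=3
Click 4 (5,2) count=0: revealed 10 new [(3,1) (4,0) (4,1) (4,2) (4,4) (5,0) (5,1) (5,2) (5,3) (5,4)] -> total=13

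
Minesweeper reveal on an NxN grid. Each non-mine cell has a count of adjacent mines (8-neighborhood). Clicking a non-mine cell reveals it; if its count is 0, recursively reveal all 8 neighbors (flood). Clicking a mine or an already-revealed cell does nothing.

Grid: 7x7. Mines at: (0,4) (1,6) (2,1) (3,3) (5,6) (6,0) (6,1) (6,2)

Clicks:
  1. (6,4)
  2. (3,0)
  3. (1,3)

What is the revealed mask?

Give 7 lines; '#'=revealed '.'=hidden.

Answer: .......
...#...
.......
#......
...###.
...###.
...###.

Derivation:
Click 1 (6,4) count=0: revealed 9 new [(4,3) (4,4) (4,5) (5,3) (5,4) (5,5) (6,3) (6,4) (6,5)] -> total=9
Click 2 (3,0) count=1: revealed 1 new [(3,0)] -> total=10
Click 3 (1,3) count=1: revealed 1 new [(1,3)] -> total=11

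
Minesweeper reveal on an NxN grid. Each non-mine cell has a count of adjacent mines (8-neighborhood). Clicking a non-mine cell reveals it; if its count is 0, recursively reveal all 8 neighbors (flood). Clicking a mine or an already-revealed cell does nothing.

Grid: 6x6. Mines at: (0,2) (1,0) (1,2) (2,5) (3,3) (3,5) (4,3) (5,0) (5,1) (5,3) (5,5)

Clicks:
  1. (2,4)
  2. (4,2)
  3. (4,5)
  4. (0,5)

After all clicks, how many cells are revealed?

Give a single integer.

Answer: 9

Derivation:
Click 1 (2,4) count=3: revealed 1 new [(2,4)] -> total=1
Click 2 (4,2) count=4: revealed 1 new [(4,2)] -> total=2
Click 3 (4,5) count=2: revealed 1 new [(4,5)] -> total=3
Click 4 (0,5) count=0: revealed 6 new [(0,3) (0,4) (0,5) (1,3) (1,4) (1,5)] -> total=9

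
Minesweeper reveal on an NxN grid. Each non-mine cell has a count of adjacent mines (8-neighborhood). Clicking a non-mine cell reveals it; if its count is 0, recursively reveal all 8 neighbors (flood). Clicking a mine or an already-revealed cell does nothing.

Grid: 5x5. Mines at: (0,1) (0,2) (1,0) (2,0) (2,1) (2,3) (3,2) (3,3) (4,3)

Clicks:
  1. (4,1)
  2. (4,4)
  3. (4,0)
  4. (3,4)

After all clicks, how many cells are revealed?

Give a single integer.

Click 1 (4,1) count=1: revealed 1 new [(4,1)] -> total=1
Click 2 (4,4) count=2: revealed 1 new [(4,4)] -> total=2
Click 3 (4,0) count=0: revealed 3 new [(3,0) (3,1) (4,0)] -> total=5
Click 4 (3,4) count=3: revealed 1 new [(3,4)] -> total=6

Answer: 6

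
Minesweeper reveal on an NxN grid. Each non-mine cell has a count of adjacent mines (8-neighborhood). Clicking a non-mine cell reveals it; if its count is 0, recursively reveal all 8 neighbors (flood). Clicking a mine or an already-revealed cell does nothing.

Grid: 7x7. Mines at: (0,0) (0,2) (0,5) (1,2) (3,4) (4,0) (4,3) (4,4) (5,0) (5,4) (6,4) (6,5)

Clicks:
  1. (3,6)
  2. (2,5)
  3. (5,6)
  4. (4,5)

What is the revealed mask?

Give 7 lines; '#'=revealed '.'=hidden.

Click 1 (3,6) count=0: revealed 10 new [(1,5) (1,6) (2,5) (2,6) (3,5) (3,6) (4,5) (4,6) (5,5) (5,6)] -> total=10
Click 2 (2,5) count=1: revealed 0 new [(none)] -> total=10
Click 3 (5,6) count=1: revealed 0 new [(none)] -> total=10
Click 4 (4,5) count=3: revealed 0 new [(none)] -> total=10

Answer: .......
.....##
.....##
.....##
.....##
.....##
.......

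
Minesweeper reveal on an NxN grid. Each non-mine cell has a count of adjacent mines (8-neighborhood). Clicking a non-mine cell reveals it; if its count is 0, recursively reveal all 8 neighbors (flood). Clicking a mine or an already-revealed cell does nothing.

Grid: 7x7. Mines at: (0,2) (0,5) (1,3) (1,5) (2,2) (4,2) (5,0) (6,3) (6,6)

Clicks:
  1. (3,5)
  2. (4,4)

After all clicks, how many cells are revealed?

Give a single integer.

Answer: 16

Derivation:
Click 1 (3,5) count=0: revealed 16 new [(2,3) (2,4) (2,5) (2,6) (3,3) (3,4) (3,5) (3,6) (4,3) (4,4) (4,5) (4,6) (5,3) (5,4) (5,5) (5,6)] -> total=16
Click 2 (4,4) count=0: revealed 0 new [(none)] -> total=16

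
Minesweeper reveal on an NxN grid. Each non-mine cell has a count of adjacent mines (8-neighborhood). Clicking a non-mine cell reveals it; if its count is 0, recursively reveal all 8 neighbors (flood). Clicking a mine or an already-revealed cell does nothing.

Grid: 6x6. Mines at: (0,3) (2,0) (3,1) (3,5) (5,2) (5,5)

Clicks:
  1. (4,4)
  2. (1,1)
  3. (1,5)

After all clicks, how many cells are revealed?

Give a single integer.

Answer: 8

Derivation:
Click 1 (4,4) count=2: revealed 1 new [(4,4)] -> total=1
Click 2 (1,1) count=1: revealed 1 new [(1,1)] -> total=2
Click 3 (1,5) count=0: revealed 6 new [(0,4) (0,5) (1,4) (1,5) (2,4) (2,5)] -> total=8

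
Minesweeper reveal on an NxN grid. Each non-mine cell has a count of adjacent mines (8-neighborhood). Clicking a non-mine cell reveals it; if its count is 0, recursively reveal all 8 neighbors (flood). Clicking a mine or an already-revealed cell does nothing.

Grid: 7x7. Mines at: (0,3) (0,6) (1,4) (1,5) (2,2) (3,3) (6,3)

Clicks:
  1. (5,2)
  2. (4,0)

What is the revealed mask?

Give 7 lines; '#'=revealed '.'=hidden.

Answer: ###....
###....
##.....
###....
###....
###....
###....

Derivation:
Click 1 (5,2) count=1: revealed 1 new [(5,2)] -> total=1
Click 2 (4,0) count=0: revealed 19 new [(0,0) (0,1) (0,2) (1,0) (1,1) (1,2) (2,0) (2,1) (3,0) (3,1) (3,2) (4,0) (4,1) (4,2) (5,0) (5,1) (6,0) (6,1) (6,2)] -> total=20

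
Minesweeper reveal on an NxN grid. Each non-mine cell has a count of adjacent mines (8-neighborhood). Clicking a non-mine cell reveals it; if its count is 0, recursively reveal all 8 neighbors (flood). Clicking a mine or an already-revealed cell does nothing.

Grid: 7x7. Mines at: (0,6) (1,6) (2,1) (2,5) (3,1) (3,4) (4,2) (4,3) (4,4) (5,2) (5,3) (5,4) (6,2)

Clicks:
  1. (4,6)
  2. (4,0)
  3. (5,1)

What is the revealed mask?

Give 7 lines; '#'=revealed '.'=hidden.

Click 1 (4,6) count=0: revealed 8 new [(3,5) (3,6) (4,5) (4,6) (5,5) (5,6) (6,5) (6,6)] -> total=8
Click 2 (4,0) count=1: revealed 1 new [(4,0)] -> total=9
Click 3 (5,1) count=3: revealed 1 new [(5,1)] -> total=10

Answer: .......
.......
.......
.....##
#....##
.#...##
.....##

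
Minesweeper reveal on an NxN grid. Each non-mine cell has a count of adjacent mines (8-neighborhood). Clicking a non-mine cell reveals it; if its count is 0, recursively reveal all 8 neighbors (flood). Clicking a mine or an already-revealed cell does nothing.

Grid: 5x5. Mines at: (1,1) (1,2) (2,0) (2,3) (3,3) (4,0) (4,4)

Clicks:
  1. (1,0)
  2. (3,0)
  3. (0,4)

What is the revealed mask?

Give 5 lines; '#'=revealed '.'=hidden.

Answer: ...##
#..##
.....
#....
.....

Derivation:
Click 1 (1,0) count=2: revealed 1 new [(1,0)] -> total=1
Click 2 (3,0) count=2: revealed 1 new [(3,0)] -> total=2
Click 3 (0,4) count=0: revealed 4 new [(0,3) (0,4) (1,3) (1,4)] -> total=6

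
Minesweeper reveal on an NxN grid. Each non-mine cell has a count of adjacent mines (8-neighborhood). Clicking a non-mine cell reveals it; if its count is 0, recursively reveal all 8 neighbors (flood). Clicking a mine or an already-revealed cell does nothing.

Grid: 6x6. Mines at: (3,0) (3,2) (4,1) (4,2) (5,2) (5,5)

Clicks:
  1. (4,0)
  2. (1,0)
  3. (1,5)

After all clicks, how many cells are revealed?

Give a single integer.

Click 1 (4,0) count=2: revealed 1 new [(4,0)] -> total=1
Click 2 (1,0) count=0: revealed 24 new [(0,0) (0,1) (0,2) (0,3) (0,4) (0,5) (1,0) (1,1) (1,2) (1,3) (1,4) (1,5) (2,0) (2,1) (2,2) (2,3) (2,4) (2,5) (3,3) (3,4) (3,5) (4,3) (4,4) (4,5)] -> total=25
Click 3 (1,5) count=0: revealed 0 new [(none)] -> total=25

Answer: 25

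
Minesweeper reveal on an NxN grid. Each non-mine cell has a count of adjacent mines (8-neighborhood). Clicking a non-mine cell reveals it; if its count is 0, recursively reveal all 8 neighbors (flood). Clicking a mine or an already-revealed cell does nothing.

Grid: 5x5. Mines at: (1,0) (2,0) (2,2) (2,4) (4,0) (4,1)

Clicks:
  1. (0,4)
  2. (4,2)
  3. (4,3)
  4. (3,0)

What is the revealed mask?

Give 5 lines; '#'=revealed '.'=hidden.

Click 1 (0,4) count=0: revealed 8 new [(0,1) (0,2) (0,3) (0,4) (1,1) (1,2) (1,3) (1,4)] -> total=8
Click 2 (4,2) count=1: revealed 1 new [(4,2)] -> total=9
Click 3 (4,3) count=0: revealed 5 new [(3,2) (3,3) (3,4) (4,3) (4,4)] -> total=14
Click 4 (3,0) count=3: revealed 1 new [(3,0)] -> total=15

Answer: .####
.####
.....
#.###
..###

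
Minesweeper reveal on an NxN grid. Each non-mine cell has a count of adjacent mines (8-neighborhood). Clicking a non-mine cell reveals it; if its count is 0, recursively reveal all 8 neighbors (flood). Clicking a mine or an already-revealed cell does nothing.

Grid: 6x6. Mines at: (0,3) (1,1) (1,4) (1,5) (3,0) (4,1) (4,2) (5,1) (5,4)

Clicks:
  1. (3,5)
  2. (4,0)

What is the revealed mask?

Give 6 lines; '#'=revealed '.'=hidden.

Answer: ......
......
...###
...###
#..###
......

Derivation:
Click 1 (3,5) count=0: revealed 9 new [(2,3) (2,4) (2,5) (3,3) (3,4) (3,5) (4,3) (4,4) (4,5)] -> total=9
Click 2 (4,0) count=3: revealed 1 new [(4,0)] -> total=10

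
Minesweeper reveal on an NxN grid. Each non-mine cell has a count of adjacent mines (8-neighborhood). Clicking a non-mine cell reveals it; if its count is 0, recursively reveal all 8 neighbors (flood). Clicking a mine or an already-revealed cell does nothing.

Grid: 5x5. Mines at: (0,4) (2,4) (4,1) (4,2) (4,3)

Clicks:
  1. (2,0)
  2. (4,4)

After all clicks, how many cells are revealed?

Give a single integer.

Click 1 (2,0) count=0: revealed 16 new [(0,0) (0,1) (0,2) (0,3) (1,0) (1,1) (1,2) (1,3) (2,0) (2,1) (2,2) (2,3) (3,0) (3,1) (3,2) (3,3)] -> total=16
Click 2 (4,4) count=1: revealed 1 new [(4,4)] -> total=17

Answer: 17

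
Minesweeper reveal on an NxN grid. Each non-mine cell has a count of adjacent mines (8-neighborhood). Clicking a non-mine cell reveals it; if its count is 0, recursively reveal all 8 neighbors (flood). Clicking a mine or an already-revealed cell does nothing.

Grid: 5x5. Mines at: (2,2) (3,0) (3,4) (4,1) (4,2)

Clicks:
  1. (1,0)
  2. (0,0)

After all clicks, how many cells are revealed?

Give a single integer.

Answer: 14

Derivation:
Click 1 (1,0) count=0: revealed 14 new [(0,0) (0,1) (0,2) (0,3) (0,4) (1,0) (1,1) (1,2) (1,3) (1,4) (2,0) (2,1) (2,3) (2,4)] -> total=14
Click 2 (0,0) count=0: revealed 0 new [(none)] -> total=14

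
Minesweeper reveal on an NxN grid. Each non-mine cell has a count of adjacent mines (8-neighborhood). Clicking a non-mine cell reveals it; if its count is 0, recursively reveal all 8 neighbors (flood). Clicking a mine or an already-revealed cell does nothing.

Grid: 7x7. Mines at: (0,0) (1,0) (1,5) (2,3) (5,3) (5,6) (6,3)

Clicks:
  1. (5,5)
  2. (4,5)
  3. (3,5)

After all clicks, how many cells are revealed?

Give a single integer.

Answer: 10

Derivation:
Click 1 (5,5) count=1: revealed 1 new [(5,5)] -> total=1
Click 2 (4,5) count=1: revealed 1 new [(4,5)] -> total=2
Click 3 (3,5) count=0: revealed 8 new [(2,4) (2,5) (2,6) (3,4) (3,5) (3,6) (4,4) (4,6)] -> total=10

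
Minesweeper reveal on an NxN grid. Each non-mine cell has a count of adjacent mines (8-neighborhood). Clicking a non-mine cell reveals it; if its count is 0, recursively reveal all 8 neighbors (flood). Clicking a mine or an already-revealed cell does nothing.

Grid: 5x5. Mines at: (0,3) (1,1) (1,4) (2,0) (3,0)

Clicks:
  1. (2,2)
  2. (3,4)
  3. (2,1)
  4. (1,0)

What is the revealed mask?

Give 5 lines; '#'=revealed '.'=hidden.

Answer: .....
#....
.####
.####
.####

Derivation:
Click 1 (2,2) count=1: revealed 1 new [(2,2)] -> total=1
Click 2 (3,4) count=0: revealed 11 new [(2,1) (2,3) (2,4) (3,1) (3,2) (3,3) (3,4) (4,1) (4,2) (4,3) (4,4)] -> total=12
Click 3 (2,1) count=3: revealed 0 new [(none)] -> total=12
Click 4 (1,0) count=2: revealed 1 new [(1,0)] -> total=13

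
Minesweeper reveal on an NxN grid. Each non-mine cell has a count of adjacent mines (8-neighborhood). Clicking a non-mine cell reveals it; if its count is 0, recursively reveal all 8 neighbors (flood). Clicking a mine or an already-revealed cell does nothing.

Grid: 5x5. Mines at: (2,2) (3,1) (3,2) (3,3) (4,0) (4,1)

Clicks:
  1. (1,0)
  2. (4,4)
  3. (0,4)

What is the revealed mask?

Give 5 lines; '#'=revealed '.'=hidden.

Click 1 (1,0) count=0: revealed 14 new [(0,0) (0,1) (0,2) (0,3) (0,4) (1,0) (1,1) (1,2) (1,3) (1,4) (2,0) (2,1) (2,3) (2,4)] -> total=14
Click 2 (4,4) count=1: revealed 1 new [(4,4)] -> total=15
Click 3 (0,4) count=0: revealed 0 new [(none)] -> total=15

Answer: #####
#####
##.##
.....
....#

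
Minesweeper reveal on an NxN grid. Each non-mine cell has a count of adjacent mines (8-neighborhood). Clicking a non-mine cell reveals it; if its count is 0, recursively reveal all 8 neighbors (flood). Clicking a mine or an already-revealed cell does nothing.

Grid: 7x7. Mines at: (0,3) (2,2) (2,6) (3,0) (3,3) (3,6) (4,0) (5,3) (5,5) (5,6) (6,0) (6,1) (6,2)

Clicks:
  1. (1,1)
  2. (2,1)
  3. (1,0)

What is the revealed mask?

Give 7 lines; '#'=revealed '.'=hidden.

Click 1 (1,1) count=1: revealed 1 new [(1,1)] -> total=1
Click 2 (2,1) count=2: revealed 1 new [(2,1)] -> total=2
Click 3 (1,0) count=0: revealed 6 new [(0,0) (0,1) (0,2) (1,0) (1,2) (2,0)] -> total=8

Answer: ###....
###....
##.....
.......
.......
.......
.......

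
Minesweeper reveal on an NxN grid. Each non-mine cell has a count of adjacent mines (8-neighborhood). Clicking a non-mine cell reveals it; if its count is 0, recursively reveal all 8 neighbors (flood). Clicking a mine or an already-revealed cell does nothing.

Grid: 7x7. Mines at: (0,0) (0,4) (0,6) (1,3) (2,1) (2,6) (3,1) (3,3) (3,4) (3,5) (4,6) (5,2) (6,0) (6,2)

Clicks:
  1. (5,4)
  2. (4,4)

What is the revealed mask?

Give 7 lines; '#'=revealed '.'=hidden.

Click 1 (5,4) count=0: revealed 11 new [(4,3) (4,4) (4,5) (5,3) (5,4) (5,5) (5,6) (6,3) (6,4) (6,5) (6,6)] -> total=11
Click 2 (4,4) count=3: revealed 0 new [(none)] -> total=11

Answer: .......
.......
.......
.......
...###.
...####
...####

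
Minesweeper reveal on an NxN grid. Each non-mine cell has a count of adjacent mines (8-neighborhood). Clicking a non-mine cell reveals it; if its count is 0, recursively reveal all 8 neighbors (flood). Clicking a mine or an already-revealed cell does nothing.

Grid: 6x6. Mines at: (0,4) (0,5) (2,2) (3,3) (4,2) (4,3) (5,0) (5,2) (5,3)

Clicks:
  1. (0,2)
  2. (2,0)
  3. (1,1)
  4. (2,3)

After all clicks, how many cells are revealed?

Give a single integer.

Answer: 15

Derivation:
Click 1 (0,2) count=0: revealed 14 new [(0,0) (0,1) (0,2) (0,3) (1,0) (1,1) (1,2) (1,3) (2,0) (2,1) (3,0) (3,1) (4,0) (4,1)] -> total=14
Click 2 (2,0) count=0: revealed 0 new [(none)] -> total=14
Click 3 (1,1) count=1: revealed 0 new [(none)] -> total=14
Click 4 (2,3) count=2: revealed 1 new [(2,3)] -> total=15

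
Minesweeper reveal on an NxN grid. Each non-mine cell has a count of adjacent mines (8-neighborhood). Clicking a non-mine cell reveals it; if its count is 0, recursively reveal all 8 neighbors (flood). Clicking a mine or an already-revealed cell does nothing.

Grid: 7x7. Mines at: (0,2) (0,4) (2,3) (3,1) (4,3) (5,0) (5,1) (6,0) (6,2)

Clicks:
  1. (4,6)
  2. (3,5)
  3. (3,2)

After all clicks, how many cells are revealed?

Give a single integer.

Click 1 (4,6) count=0: revealed 22 new [(0,5) (0,6) (1,4) (1,5) (1,6) (2,4) (2,5) (2,6) (3,4) (3,5) (3,6) (4,4) (4,5) (4,6) (5,3) (5,4) (5,5) (5,6) (6,3) (6,4) (6,5) (6,6)] -> total=22
Click 2 (3,5) count=0: revealed 0 new [(none)] -> total=22
Click 3 (3,2) count=3: revealed 1 new [(3,2)] -> total=23

Answer: 23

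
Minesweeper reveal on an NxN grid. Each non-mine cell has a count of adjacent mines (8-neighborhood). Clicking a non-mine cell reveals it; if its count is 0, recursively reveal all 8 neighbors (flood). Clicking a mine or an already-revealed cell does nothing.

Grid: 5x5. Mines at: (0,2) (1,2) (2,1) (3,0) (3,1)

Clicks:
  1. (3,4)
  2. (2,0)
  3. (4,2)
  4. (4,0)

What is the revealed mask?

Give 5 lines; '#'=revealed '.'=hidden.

Click 1 (3,4) count=0: revealed 13 new [(0,3) (0,4) (1,3) (1,4) (2,2) (2,3) (2,4) (3,2) (3,3) (3,4) (4,2) (4,3) (4,4)] -> total=13
Click 2 (2,0) count=3: revealed 1 new [(2,0)] -> total=14
Click 3 (4,2) count=1: revealed 0 new [(none)] -> total=14
Click 4 (4,0) count=2: revealed 1 new [(4,0)] -> total=15

Answer: ...##
...##
#.###
..###
#.###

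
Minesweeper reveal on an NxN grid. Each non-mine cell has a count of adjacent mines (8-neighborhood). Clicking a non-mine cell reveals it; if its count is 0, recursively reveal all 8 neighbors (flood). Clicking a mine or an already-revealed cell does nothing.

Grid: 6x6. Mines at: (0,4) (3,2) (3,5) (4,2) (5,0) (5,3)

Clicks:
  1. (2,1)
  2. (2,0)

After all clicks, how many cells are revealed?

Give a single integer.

Answer: 16

Derivation:
Click 1 (2,1) count=1: revealed 1 new [(2,1)] -> total=1
Click 2 (2,0) count=0: revealed 15 new [(0,0) (0,1) (0,2) (0,3) (1,0) (1,1) (1,2) (1,3) (2,0) (2,2) (2,3) (3,0) (3,1) (4,0) (4,1)] -> total=16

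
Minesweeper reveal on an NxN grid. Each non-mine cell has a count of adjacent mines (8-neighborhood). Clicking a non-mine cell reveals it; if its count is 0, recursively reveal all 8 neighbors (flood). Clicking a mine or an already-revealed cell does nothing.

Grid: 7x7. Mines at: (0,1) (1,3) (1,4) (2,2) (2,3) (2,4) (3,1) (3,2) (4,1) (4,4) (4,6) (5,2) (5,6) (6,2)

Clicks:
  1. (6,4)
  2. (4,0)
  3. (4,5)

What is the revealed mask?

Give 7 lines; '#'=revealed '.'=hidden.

Answer: .......
.......
.......
.......
#....#.
...###.
...###.

Derivation:
Click 1 (6,4) count=0: revealed 6 new [(5,3) (5,4) (5,5) (6,3) (6,4) (6,5)] -> total=6
Click 2 (4,0) count=2: revealed 1 new [(4,0)] -> total=7
Click 3 (4,5) count=3: revealed 1 new [(4,5)] -> total=8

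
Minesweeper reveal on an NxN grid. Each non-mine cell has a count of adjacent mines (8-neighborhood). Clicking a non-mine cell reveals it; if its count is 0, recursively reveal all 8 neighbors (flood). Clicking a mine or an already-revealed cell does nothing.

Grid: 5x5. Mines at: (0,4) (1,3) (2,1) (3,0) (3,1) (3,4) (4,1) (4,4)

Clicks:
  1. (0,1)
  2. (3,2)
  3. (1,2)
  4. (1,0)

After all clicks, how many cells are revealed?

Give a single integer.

Click 1 (0,1) count=0: revealed 6 new [(0,0) (0,1) (0,2) (1,0) (1,1) (1,2)] -> total=6
Click 2 (3,2) count=3: revealed 1 new [(3,2)] -> total=7
Click 3 (1,2) count=2: revealed 0 new [(none)] -> total=7
Click 4 (1,0) count=1: revealed 0 new [(none)] -> total=7

Answer: 7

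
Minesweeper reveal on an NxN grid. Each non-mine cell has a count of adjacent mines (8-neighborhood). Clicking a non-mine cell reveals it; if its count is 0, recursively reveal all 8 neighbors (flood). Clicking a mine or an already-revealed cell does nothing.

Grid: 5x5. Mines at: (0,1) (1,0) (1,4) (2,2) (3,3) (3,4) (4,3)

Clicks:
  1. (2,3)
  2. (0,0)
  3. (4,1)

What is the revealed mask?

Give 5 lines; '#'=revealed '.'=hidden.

Click 1 (2,3) count=4: revealed 1 new [(2,3)] -> total=1
Click 2 (0,0) count=2: revealed 1 new [(0,0)] -> total=2
Click 3 (4,1) count=0: revealed 8 new [(2,0) (2,1) (3,0) (3,1) (3,2) (4,0) (4,1) (4,2)] -> total=10

Answer: #....
.....
##.#.
###..
###..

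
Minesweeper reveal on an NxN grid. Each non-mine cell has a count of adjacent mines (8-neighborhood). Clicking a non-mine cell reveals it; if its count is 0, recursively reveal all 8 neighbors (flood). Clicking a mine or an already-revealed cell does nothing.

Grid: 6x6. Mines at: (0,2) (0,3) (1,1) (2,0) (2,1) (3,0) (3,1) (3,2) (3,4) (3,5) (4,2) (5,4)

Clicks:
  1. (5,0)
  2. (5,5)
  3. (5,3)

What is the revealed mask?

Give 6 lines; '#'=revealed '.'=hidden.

Answer: ......
......
......
......
##....
##.#.#

Derivation:
Click 1 (5,0) count=0: revealed 4 new [(4,0) (4,1) (5,0) (5,1)] -> total=4
Click 2 (5,5) count=1: revealed 1 new [(5,5)] -> total=5
Click 3 (5,3) count=2: revealed 1 new [(5,3)] -> total=6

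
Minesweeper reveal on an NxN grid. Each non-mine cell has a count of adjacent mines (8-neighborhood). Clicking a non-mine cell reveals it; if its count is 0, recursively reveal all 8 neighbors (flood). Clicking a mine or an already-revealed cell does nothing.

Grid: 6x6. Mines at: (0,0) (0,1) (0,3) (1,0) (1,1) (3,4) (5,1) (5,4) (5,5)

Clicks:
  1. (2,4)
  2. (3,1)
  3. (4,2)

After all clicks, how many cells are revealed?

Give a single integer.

Answer: 13

Derivation:
Click 1 (2,4) count=1: revealed 1 new [(2,4)] -> total=1
Click 2 (3,1) count=0: revealed 12 new [(2,0) (2,1) (2,2) (2,3) (3,0) (3,1) (3,2) (3,3) (4,0) (4,1) (4,2) (4,3)] -> total=13
Click 3 (4,2) count=1: revealed 0 new [(none)] -> total=13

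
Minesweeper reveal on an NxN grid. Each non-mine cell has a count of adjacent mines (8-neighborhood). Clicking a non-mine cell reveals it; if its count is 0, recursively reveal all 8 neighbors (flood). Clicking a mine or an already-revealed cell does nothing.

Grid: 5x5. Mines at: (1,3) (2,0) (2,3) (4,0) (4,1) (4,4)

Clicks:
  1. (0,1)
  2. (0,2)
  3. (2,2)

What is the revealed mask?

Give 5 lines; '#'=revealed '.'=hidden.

Answer: ###..
###..
..#..
.....
.....

Derivation:
Click 1 (0,1) count=0: revealed 6 new [(0,0) (0,1) (0,2) (1,0) (1,1) (1,2)] -> total=6
Click 2 (0,2) count=1: revealed 0 new [(none)] -> total=6
Click 3 (2,2) count=2: revealed 1 new [(2,2)] -> total=7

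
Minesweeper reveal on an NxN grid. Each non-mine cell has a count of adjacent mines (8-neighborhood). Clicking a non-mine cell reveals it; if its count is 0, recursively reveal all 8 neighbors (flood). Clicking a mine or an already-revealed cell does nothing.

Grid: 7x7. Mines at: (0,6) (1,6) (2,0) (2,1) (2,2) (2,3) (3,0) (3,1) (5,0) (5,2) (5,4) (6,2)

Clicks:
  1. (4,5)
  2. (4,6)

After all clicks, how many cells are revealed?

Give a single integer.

Answer: 13

Derivation:
Click 1 (4,5) count=1: revealed 1 new [(4,5)] -> total=1
Click 2 (4,6) count=0: revealed 12 new [(2,4) (2,5) (2,6) (3,4) (3,5) (3,6) (4,4) (4,6) (5,5) (5,6) (6,5) (6,6)] -> total=13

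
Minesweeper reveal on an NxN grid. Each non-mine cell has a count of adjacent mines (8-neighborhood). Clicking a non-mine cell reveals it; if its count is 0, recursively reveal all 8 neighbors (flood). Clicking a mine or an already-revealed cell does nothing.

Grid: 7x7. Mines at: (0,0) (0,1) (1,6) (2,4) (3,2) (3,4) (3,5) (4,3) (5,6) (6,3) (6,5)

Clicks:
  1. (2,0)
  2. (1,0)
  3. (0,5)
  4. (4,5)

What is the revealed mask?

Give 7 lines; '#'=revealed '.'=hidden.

Answer: .....#.
##.....
##.....
##.....
###..#.
###....
###....

Derivation:
Click 1 (2,0) count=0: revealed 15 new [(1,0) (1,1) (2,0) (2,1) (3,0) (3,1) (4,0) (4,1) (4,2) (5,0) (5,1) (5,2) (6,0) (6,1) (6,2)] -> total=15
Click 2 (1,0) count=2: revealed 0 new [(none)] -> total=15
Click 3 (0,5) count=1: revealed 1 new [(0,5)] -> total=16
Click 4 (4,5) count=3: revealed 1 new [(4,5)] -> total=17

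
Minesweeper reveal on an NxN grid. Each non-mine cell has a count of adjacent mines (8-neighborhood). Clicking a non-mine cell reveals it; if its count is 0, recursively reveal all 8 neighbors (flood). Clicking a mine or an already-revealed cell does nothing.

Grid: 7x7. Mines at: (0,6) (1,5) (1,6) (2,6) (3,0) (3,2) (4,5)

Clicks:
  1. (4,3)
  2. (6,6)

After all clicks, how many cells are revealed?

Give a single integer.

Click 1 (4,3) count=1: revealed 1 new [(4,3)] -> total=1
Click 2 (6,6) count=0: revealed 18 new [(4,0) (4,1) (4,2) (4,4) (5,0) (5,1) (5,2) (5,3) (5,4) (5,5) (5,6) (6,0) (6,1) (6,2) (6,3) (6,4) (6,5) (6,6)] -> total=19

Answer: 19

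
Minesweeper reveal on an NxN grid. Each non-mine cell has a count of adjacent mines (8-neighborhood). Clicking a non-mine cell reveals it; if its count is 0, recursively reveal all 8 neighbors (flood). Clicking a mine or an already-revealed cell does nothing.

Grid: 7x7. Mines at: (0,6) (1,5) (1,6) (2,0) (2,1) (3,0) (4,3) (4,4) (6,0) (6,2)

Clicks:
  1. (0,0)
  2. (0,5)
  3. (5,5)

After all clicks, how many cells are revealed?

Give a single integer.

Answer: 18

Derivation:
Click 1 (0,0) count=0: revealed 16 new [(0,0) (0,1) (0,2) (0,3) (0,4) (1,0) (1,1) (1,2) (1,3) (1,4) (2,2) (2,3) (2,4) (3,2) (3,3) (3,4)] -> total=16
Click 2 (0,5) count=3: revealed 1 new [(0,5)] -> total=17
Click 3 (5,5) count=1: revealed 1 new [(5,5)] -> total=18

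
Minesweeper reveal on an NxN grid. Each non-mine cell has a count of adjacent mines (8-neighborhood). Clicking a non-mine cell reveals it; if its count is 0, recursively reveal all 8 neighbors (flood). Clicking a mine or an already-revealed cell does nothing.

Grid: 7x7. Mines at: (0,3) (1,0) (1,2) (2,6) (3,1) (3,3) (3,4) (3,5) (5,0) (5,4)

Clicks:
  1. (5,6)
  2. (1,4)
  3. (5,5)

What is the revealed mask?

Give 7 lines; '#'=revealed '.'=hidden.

Click 1 (5,6) count=0: revealed 6 new [(4,5) (4,6) (5,5) (5,6) (6,5) (6,6)] -> total=6
Click 2 (1,4) count=1: revealed 1 new [(1,4)] -> total=7
Click 3 (5,5) count=1: revealed 0 new [(none)] -> total=7

Answer: .......
....#..
.......
.......
.....##
.....##
.....##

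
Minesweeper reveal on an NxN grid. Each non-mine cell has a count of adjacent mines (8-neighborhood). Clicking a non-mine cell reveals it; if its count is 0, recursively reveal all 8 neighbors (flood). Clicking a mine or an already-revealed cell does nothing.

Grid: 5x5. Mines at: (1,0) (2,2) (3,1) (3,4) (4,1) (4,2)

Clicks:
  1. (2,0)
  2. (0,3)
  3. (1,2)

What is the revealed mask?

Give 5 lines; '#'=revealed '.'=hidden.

Answer: .####
.####
#..##
.....
.....

Derivation:
Click 1 (2,0) count=2: revealed 1 new [(2,0)] -> total=1
Click 2 (0,3) count=0: revealed 10 new [(0,1) (0,2) (0,3) (0,4) (1,1) (1,2) (1,3) (1,4) (2,3) (2,4)] -> total=11
Click 3 (1,2) count=1: revealed 0 new [(none)] -> total=11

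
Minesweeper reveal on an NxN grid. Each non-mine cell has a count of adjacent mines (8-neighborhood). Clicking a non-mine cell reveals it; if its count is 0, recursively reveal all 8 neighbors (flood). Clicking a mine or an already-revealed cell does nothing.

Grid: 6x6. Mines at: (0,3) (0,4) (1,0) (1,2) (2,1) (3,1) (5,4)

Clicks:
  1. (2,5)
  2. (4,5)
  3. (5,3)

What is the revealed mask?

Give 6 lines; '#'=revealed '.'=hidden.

Click 1 (2,5) count=0: revealed 15 new [(1,3) (1,4) (1,5) (2,2) (2,3) (2,4) (2,5) (3,2) (3,3) (3,4) (3,5) (4,2) (4,3) (4,4) (4,5)] -> total=15
Click 2 (4,5) count=1: revealed 0 new [(none)] -> total=15
Click 3 (5,3) count=1: revealed 1 new [(5,3)] -> total=16

Answer: ......
...###
..####
..####
..####
...#..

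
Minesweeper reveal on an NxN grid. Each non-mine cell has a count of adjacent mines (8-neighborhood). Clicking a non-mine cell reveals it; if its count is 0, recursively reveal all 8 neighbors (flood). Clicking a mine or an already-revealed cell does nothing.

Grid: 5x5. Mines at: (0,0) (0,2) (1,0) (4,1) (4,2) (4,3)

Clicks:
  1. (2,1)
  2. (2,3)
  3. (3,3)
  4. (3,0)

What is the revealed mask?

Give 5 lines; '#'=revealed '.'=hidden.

Answer: ...##
.####
.####
#####
.....

Derivation:
Click 1 (2,1) count=1: revealed 1 new [(2,1)] -> total=1
Click 2 (2,3) count=0: revealed 13 new [(0,3) (0,4) (1,1) (1,2) (1,3) (1,4) (2,2) (2,3) (2,4) (3,1) (3,2) (3,3) (3,4)] -> total=14
Click 3 (3,3) count=2: revealed 0 new [(none)] -> total=14
Click 4 (3,0) count=1: revealed 1 new [(3,0)] -> total=15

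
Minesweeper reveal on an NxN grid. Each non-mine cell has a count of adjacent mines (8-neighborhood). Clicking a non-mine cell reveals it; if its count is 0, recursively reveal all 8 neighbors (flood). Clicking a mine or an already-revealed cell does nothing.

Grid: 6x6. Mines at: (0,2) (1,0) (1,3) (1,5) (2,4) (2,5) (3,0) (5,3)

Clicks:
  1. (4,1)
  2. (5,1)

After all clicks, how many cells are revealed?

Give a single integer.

Click 1 (4,1) count=1: revealed 1 new [(4,1)] -> total=1
Click 2 (5,1) count=0: revealed 5 new [(4,0) (4,2) (5,0) (5,1) (5,2)] -> total=6

Answer: 6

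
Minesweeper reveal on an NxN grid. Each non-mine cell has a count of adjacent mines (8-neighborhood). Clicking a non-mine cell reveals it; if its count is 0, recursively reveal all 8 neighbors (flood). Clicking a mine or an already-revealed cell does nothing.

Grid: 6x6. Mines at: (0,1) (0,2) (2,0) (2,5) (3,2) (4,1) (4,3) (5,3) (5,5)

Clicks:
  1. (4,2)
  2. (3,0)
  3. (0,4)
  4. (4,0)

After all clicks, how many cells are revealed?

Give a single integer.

Answer: 9

Derivation:
Click 1 (4,2) count=4: revealed 1 new [(4,2)] -> total=1
Click 2 (3,0) count=2: revealed 1 new [(3,0)] -> total=2
Click 3 (0,4) count=0: revealed 6 new [(0,3) (0,4) (0,5) (1,3) (1,4) (1,5)] -> total=8
Click 4 (4,0) count=1: revealed 1 new [(4,0)] -> total=9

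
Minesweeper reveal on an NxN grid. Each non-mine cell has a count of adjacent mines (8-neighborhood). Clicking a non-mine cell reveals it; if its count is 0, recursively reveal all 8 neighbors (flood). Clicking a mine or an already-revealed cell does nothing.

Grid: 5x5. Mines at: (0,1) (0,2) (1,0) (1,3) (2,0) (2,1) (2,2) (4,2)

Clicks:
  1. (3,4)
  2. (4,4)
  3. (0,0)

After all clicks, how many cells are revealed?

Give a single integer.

Answer: 7

Derivation:
Click 1 (3,4) count=0: revealed 6 new [(2,3) (2,4) (3,3) (3,4) (4,3) (4,4)] -> total=6
Click 2 (4,4) count=0: revealed 0 new [(none)] -> total=6
Click 3 (0,0) count=2: revealed 1 new [(0,0)] -> total=7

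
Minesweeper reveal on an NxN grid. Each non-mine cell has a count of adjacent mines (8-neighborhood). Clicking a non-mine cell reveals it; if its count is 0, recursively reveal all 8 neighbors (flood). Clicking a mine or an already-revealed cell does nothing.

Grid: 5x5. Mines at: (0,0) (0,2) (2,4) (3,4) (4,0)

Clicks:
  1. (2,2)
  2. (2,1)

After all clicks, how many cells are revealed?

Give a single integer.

Click 1 (2,2) count=0: revealed 15 new [(1,0) (1,1) (1,2) (1,3) (2,0) (2,1) (2,2) (2,3) (3,0) (3,1) (3,2) (3,3) (4,1) (4,2) (4,3)] -> total=15
Click 2 (2,1) count=0: revealed 0 new [(none)] -> total=15

Answer: 15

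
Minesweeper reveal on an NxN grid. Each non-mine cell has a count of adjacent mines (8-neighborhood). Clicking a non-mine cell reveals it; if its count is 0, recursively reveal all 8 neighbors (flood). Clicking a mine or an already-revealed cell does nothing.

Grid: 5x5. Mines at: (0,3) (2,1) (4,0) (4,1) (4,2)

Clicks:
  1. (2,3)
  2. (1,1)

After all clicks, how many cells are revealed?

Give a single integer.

Click 1 (2,3) count=0: revealed 11 new [(1,2) (1,3) (1,4) (2,2) (2,3) (2,4) (3,2) (3,3) (3,4) (4,3) (4,4)] -> total=11
Click 2 (1,1) count=1: revealed 1 new [(1,1)] -> total=12

Answer: 12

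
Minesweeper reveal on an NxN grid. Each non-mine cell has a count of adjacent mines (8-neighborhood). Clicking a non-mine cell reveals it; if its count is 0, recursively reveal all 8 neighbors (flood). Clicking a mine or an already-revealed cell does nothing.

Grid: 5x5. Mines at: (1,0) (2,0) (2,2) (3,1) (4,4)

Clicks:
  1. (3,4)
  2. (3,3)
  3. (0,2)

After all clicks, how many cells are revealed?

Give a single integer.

Answer: 12

Derivation:
Click 1 (3,4) count=1: revealed 1 new [(3,4)] -> total=1
Click 2 (3,3) count=2: revealed 1 new [(3,3)] -> total=2
Click 3 (0,2) count=0: revealed 10 new [(0,1) (0,2) (0,3) (0,4) (1,1) (1,2) (1,3) (1,4) (2,3) (2,4)] -> total=12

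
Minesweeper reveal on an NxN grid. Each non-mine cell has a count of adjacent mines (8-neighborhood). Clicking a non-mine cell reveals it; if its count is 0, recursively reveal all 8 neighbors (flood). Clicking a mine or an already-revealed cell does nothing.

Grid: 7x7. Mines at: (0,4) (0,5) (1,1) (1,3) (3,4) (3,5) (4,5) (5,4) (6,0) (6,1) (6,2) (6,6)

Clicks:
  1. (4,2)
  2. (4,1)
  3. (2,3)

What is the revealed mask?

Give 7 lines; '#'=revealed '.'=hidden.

Answer: .......
.......
####...
####...
####...
####...
.......

Derivation:
Click 1 (4,2) count=0: revealed 16 new [(2,0) (2,1) (2,2) (2,3) (3,0) (3,1) (3,2) (3,3) (4,0) (4,1) (4,2) (4,3) (5,0) (5,1) (5,2) (5,3)] -> total=16
Click 2 (4,1) count=0: revealed 0 new [(none)] -> total=16
Click 3 (2,3) count=2: revealed 0 new [(none)] -> total=16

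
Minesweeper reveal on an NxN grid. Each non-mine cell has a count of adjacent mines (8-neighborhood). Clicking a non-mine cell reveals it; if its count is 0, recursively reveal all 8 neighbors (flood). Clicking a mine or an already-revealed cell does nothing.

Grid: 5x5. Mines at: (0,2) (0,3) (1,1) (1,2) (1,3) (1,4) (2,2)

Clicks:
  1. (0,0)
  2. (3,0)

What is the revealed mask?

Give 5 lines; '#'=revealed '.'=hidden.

Answer: #....
.....
##.##
#####
#####

Derivation:
Click 1 (0,0) count=1: revealed 1 new [(0,0)] -> total=1
Click 2 (3,0) count=0: revealed 14 new [(2,0) (2,1) (2,3) (2,4) (3,0) (3,1) (3,2) (3,3) (3,4) (4,0) (4,1) (4,2) (4,3) (4,4)] -> total=15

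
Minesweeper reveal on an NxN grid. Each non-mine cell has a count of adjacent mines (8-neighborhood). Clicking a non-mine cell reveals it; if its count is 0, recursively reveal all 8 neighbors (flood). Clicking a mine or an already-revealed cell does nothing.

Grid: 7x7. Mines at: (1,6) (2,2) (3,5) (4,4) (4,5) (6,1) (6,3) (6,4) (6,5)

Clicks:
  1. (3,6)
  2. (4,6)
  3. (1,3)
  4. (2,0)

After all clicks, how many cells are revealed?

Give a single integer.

Answer: 31

Derivation:
Click 1 (3,6) count=2: revealed 1 new [(3,6)] -> total=1
Click 2 (4,6) count=2: revealed 1 new [(4,6)] -> total=2
Click 3 (1,3) count=1: revealed 1 new [(1,3)] -> total=3
Click 4 (2,0) count=0: revealed 28 new [(0,0) (0,1) (0,2) (0,3) (0,4) (0,5) (1,0) (1,1) (1,2) (1,4) (1,5) (2,0) (2,1) (2,3) (2,4) (2,5) (3,0) (3,1) (3,2) (3,3) (4,0) (4,1) (4,2) (4,3) (5,0) (5,1) (5,2) (5,3)] -> total=31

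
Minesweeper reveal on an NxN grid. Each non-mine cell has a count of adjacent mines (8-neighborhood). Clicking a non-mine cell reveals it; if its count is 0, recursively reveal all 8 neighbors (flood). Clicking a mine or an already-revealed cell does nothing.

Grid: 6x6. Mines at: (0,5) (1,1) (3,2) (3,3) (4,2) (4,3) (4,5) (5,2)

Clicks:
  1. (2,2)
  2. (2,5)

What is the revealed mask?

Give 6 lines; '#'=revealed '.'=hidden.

Click 1 (2,2) count=3: revealed 1 new [(2,2)] -> total=1
Click 2 (2,5) count=0: revealed 6 new [(1,4) (1,5) (2,4) (2,5) (3,4) (3,5)] -> total=7

Answer: ......
....##
..#.##
....##
......
......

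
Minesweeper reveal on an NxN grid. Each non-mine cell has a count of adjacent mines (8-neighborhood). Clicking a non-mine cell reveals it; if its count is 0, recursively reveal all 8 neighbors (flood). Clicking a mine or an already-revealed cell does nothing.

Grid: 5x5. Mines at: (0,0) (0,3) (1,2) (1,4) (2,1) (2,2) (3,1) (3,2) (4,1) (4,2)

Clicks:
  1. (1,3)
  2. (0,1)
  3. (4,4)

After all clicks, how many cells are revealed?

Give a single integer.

Answer: 8

Derivation:
Click 1 (1,3) count=4: revealed 1 new [(1,3)] -> total=1
Click 2 (0,1) count=2: revealed 1 new [(0,1)] -> total=2
Click 3 (4,4) count=0: revealed 6 new [(2,3) (2,4) (3,3) (3,4) (4,3) (4,4)] -> total=8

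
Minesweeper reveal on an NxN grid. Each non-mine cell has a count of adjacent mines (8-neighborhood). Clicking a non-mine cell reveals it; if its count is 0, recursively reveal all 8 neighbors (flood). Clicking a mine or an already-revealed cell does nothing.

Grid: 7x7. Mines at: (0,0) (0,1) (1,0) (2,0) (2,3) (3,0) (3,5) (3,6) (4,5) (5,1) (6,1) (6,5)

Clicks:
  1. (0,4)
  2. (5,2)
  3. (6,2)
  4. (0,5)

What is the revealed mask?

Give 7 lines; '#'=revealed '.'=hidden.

Answer: ..#####
..#####
....###
.......
.......
..#....
..#....

Derivation:
Click 1 (0,4) count=0: revealed 13 new [(0,2) (0,3) (0,4) (0,5) (0,6) (1,2) (1,3) (1,4) (1,5) (1,6) (2,4) (2,5) (2,6)] -> total=13
Click 2 (5,2) count=2: revealed 1 new [(5,2)] -> total=14
Click 3 (6,2) count=2: revealed 1 new [(6,2)] -> total=15
Click 4 (0,5) count=0: revealed 0 new [(none)] -> total=15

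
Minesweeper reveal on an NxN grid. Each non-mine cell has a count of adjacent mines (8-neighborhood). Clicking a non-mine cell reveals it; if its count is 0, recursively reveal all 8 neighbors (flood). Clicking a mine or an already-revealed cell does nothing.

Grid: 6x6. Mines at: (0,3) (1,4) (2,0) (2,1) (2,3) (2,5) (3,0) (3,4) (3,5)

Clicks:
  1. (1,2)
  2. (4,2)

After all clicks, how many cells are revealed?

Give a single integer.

Click 1 (1,2) count=3: revealed 1 new [(1,2)] -> total=1
Click 2 (4,2) count=0: revealed 15 new [(3,1) (3,2) (3,3) (4,0) (4,1) (4,2) (4,3) (4,4) (4,5) (5,0) (5,1) (5,2) (5,3) (5,4) (5,5)] -> total=16

Answer: 16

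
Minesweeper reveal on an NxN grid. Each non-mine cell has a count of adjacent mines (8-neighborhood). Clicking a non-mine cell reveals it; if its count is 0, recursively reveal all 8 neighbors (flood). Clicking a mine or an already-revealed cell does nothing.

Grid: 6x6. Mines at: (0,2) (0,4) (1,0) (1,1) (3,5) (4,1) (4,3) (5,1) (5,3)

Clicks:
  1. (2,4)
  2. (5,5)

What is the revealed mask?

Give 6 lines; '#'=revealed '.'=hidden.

Click 1 (2,4) count=1: revealed 1 new [(2,4)] -> total=1
Click 2 (5,5) count=0: revealed 4 new [(4,4) (4,5) (5,4) (5,5)] -> total=5

Answer: ......
......
....#.
......
....##
....##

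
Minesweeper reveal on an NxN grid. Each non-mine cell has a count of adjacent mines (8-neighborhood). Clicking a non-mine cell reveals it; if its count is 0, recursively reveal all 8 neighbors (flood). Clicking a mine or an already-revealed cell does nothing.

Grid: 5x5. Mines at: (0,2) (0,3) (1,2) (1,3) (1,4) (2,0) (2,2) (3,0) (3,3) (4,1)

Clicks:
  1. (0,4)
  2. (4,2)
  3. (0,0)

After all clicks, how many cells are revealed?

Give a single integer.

Click 1 (0,4) count=3: revealed 1 new [(0,4)] -> total=1
Click 2 (4,2) count=2: revealed 1 new [(4,2)] -> total=2
Click 3 (0,0) count=0: revealed 4 new [(0,0) (0,1) (1,0) (1,1)] -> total=6

Answer: 6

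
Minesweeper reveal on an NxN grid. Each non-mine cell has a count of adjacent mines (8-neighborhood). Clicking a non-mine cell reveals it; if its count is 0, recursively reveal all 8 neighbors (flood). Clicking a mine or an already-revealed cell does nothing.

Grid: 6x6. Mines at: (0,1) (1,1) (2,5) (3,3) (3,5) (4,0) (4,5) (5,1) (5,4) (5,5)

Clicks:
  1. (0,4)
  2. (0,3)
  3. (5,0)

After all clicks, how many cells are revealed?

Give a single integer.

Click 1 (0,4) count=0: revealed 11 new [(0,2) (0,3) (0,4) (0,5) (1,2) (1,3) (1,4) (1,5) (2,2) (2,3) (2,4)] -> total=11
Click 2 (0,3) count=0: revealed 0 new [(none)] -> total=11
Click 3 (5,0) count=2: revealed 1 new [(5,0)] -> total=12

Answer: 12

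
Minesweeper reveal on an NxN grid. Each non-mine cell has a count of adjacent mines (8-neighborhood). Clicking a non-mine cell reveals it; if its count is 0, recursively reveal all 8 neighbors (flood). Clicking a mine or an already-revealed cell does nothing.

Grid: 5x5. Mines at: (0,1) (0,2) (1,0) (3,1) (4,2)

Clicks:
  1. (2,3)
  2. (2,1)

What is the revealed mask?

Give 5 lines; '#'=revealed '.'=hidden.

Answer: ...##
..###
.####
..###
...##

Derivation:
Click 1 (2,3) count=0: revealed 13 new [(0,3) (0,4) (1,2) (1,3) (1,4) (2,2) (2,3) (2,4) (3,2) (3,3) (3,4) (4,3) (4,4)] -> total=13
Click 2 (2,1) count=2: revealed 1 new [(2,1)] -> total=14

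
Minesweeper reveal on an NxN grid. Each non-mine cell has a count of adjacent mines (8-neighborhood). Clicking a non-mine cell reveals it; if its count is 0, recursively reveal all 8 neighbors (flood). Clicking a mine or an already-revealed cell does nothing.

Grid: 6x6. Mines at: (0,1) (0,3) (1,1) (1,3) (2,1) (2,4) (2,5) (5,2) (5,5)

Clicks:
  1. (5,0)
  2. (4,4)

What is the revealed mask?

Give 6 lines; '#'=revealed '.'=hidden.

Click 1 (5,0) count=0: revealed 6 new [(3,0) (3,1) (4,0) (4,1) (5,0) (5,1)] -> total=6
Click 2 (4,4) count=1: revealed 1 new [(4,4)] -> total=7

Answer: ......
......
......
##....
##..#.
##....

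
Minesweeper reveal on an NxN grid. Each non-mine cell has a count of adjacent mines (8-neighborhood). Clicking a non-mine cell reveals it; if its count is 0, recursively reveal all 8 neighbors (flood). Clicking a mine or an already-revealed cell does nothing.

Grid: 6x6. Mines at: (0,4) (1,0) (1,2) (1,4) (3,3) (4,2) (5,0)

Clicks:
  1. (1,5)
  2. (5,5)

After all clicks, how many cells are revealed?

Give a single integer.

Answer: 11

Derivation:
Click 1 (1,5) count=2: revealed 1 new [(1,5)] -> total=1
Click 2 (5,5) count=0: revealed 10 new [(2,4) (2,5) (3,4) (3,5) (4,3) (4,4) (4,5) (5,3) (5,4) (5,5)] -> total=11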